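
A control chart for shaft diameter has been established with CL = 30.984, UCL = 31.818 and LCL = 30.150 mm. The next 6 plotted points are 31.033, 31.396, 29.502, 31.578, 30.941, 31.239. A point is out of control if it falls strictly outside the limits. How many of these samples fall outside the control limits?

1

Compare each point to [30.150, 31.818]: sample 3 = 29.502 < LCL.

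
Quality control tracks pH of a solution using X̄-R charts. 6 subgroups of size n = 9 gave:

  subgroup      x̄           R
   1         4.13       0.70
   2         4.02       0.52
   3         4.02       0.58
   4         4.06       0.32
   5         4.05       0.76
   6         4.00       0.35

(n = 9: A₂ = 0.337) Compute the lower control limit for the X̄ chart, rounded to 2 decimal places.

X̄̄ = (4.13 + 4.02 + 4.02 + 4.06 + 4.05 + 4.00) / 6 = 24.2800 / 6 = 4.0467
R̄ = (0.70 + 0.52 + 0.58 + 0.32 + 0.76 + 0.35) / 6 = 3.2300 / 6 = 0.5383
LCL = X̄̄ − A₂·R̄ = 4.0467 − 0.337 × 0.5383 = 3.8652

3.87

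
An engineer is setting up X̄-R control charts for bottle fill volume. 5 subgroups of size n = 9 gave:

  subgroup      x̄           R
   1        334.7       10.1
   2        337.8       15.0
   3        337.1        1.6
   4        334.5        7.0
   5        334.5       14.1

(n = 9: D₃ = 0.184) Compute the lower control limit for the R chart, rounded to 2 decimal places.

1.76

R̄ = (10.1 + 15.0 + 1.6 + 7.0 + 14.1) / 5 = 47.8000 / 5 = 9.5600
LCL_R = D₃·R̄ = 0.184 × 9.5600 = 1.7590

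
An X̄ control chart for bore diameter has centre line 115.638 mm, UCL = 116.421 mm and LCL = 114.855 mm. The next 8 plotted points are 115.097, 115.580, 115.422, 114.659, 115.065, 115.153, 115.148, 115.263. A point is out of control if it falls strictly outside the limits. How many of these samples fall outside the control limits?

Compare each point to [114.855, 116.421]: sample 4 = 114.659 < LCL.

1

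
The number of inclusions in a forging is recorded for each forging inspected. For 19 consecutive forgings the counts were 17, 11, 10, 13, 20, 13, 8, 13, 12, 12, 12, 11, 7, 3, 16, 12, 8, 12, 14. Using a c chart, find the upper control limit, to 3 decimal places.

c̄ = (17 + 11 + 10 + 13 + 20 + 13 + 8 + 13 + 12 + 12 + 12 + 11 + 7 + 3 + 16 + 12 + 8 + 12 + 14) / 19 = 224 / 19 = 11.7895
UCL = c̄ + 3√c̄ = 11.7895 + 3 × √11.7895 = 11.7895 + 3 × 3.4336 = 22.0902

22.090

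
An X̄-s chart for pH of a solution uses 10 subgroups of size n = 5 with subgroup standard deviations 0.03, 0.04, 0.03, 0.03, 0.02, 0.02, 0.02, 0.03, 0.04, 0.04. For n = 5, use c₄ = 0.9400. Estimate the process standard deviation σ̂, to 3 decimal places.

0.032

s̄ = (0.03 + 0.04 + 0.03 + 0.03 + 0.02 + 0.02 + 0.02 + 0.03 + 0.04 + 0.04) / 10 = 0.0300
σ̂ = s̄ / c₄ = 0.0300 / 0.9400 = 0.0319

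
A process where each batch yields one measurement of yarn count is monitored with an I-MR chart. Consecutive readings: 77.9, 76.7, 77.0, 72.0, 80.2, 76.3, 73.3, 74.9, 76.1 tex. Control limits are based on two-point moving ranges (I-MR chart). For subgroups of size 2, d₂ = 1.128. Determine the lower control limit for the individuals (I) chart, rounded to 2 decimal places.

X̄ = (77.9 + 76.7 + 77.0 + 72.0 + 80.2 + 76.3 + 73.3 + 74.9 + 76.1) / 9 = 76.0444
Moving ranges: 1.2, 0.3, 5.0, 8.2, 3.9, 3.0, 1.6, 1.2; M̄R̄ = 24.4000 / 8 = 3.0500
LCL = X̄ − 3·M̄R̄/d₂ = 76.0444 − 3 × 3.0500 / 1.128 = 67.9327

67.93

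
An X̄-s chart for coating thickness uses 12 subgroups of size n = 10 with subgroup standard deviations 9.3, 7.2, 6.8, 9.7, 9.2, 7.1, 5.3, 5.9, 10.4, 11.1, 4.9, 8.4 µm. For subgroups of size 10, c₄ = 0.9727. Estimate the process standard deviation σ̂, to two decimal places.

8.16

s̄ = (9.3 + 7.2 + 6.8 + 9.7 + 9.2 + 7.1 + 5.3 + 5.9 + 10.4 + 11.1 + 4.9 + 8.4) / 12 = 7.9417
σ̂ = s̄ / c₄ = 7.9417 / 0.9727 = 8.1646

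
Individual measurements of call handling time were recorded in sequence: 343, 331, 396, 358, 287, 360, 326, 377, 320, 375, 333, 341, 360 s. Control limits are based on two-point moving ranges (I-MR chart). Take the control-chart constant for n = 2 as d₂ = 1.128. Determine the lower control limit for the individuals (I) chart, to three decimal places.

230.336

X̄ = (343 + 331 + 396 + 358 + 287 + 360 + 326 + 377 + 320 + 375 + 333 + 341 + 360) / 13 = 346.6923
Moving ranges: 12, 65, 38, 71, 73, 34, 51, 57, 55, 42, 8, 19; M̄R̄ = 525.0000 / 12 = 43.7500
LCL = X̄ − 3·M̄R̄/d₂ = 346.6923 − 3 × 43.7500 / 1.128 = 230.3359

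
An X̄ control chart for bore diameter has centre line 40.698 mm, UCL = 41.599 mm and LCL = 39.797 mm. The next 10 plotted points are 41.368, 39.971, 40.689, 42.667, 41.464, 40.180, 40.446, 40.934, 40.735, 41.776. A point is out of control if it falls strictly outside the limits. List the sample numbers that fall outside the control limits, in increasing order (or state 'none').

4, 10

Compare each point to [39.797, 41.599]: sample 4 = 42.667 > UCL; sample 10 = 41.776 > UCL.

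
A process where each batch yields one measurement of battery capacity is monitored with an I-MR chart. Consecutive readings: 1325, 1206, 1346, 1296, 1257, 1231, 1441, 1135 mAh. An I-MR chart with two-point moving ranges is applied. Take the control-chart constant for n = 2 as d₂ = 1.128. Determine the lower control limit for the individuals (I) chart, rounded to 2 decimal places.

X̄ = (1325 + 1206 + 1346 + 1296 + 1257 + 1231 + 1441 + 1135) / 8 = 1279.6250
Moving ranges: 119, 140, 50, 39, 26, 210, 306; M̄R̄ = 890.0000 / 7 = 127.1429
LCL = X̄ − 3·M̄R̄/d₂ = 1279.6250 − 3 × 127.1429 / 1.128 = 941.4791

941.48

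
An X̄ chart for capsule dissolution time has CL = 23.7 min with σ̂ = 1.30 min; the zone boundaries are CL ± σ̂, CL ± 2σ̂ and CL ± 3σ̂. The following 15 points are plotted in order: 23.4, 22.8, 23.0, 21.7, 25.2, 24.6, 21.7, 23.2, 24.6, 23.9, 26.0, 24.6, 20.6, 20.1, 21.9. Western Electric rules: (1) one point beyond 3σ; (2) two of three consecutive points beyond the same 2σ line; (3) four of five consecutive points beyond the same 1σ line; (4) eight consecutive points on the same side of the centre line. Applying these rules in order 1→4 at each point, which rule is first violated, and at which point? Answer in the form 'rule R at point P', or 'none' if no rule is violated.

rule 2 at point 14

Zone of each point (C = within 1σ̂, B = 1σ̂–2σ̂, A = 2σ̂–3σ̂, * = beyond 3σ̂; sign = side of CL): 1:-C, 2:-C, 3:-C, 4:-B, 5:+B, 6:+C, 7:-B, 8:-C, 9:+C, 10:+C, 11:+B, 12:+C, 13:-A, 14:-A, 15:-B
Rule 2 (two of three consecutive points beyond the same 2σ limit) is satisfied at point 14.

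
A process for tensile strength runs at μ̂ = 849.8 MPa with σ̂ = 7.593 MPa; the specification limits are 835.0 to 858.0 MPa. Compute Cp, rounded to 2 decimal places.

Cp = (USL − LSL) / (6σ̂) = (858.0 − 835.0) / (6 × 7.593) = 23.0000 / 45.5580 = 0.5049

0.50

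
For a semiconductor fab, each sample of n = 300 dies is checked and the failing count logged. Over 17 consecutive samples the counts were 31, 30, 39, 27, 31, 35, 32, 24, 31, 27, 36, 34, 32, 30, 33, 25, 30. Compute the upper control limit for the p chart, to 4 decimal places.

0.1561

p̄ = Σdᵢ / (k·n) = 527 / (17 × 300) = 0.10333
UCL = p̄ + 3·√(p̄(1−p̄)/n) = 0.10333 + 3 × √(0.10333×0.89667/300) = 0.10333 + 3 × 0.01757 = 0.15606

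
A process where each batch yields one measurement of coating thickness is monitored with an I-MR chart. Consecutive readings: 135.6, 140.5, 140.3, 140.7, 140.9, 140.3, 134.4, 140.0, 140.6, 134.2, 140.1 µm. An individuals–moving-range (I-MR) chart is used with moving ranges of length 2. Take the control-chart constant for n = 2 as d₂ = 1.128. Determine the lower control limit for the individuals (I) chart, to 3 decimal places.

130.708

X̄ = (135.6 + 140.5 + 140.3 + 140.7 + 140.9 + 140.3 + 134.4 + 140.0 + 140.6 + 134.2 + 140.1) / 11 = 138.8727
Moving ranges: 4.9, 0.2, 0.4, 0.2, 0.6, 5.9, 5.6, 0.6, 6.4, 5.9; M̄R̄ = 30.7000 / 10 = 3.0700
LCL = X̄ − 3·M̄R̄/d₂ = 138.8727 − 3 × 3.0700 / 1.128 = 130.7078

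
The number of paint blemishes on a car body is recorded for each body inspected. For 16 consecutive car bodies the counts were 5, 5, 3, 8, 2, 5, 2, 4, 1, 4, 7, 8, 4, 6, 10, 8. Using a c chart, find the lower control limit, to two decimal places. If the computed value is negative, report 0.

0.00

c̄ = (5 + 5 + 3 + 8 + 2 + 5 + 2 + 4 + 1 + 4 + 7 + 8 + 4 + 6 + 10 + 8) / 16 = 82 / 16 = 5.1250
LCL = c̄ − 3√c̄ = 5.1250 − 3 × 2.2638 = -1.6665 → 0 (cannot be negative)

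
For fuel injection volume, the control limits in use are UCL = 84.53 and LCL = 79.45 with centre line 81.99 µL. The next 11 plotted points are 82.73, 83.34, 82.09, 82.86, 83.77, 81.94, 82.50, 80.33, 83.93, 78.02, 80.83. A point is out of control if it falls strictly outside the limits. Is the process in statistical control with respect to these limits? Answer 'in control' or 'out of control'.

out of control

Compare each point to [79.45, 84.53]: sample 10 = 78.02 < LCL.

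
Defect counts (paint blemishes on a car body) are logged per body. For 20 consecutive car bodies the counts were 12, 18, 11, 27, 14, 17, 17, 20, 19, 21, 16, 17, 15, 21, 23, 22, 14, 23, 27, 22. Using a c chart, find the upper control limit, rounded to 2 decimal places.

31.81

c̄ = (12 + 18 + 11 + 27 + 14 + 17 + 17 + 20 + 19 + 21 + 16 + 17 + 15 + 21 + 23 + 22 + 14 + 23 + 27 + 22) / 20 = 376 / 20 = 18.8000
UCL = c̄ + 3√c̄ = 18.8000 + 3 × √18.8000 = 18.8000 + 3 × 4.3359 = 31.8077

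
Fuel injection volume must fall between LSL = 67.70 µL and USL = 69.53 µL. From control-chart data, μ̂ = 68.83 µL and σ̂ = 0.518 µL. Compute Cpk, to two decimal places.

0.45

Cpu = (USL − μ̂) / (3σ̂) = (69.53 − 68.83) / (3 × 0.518) = 0.4505; Cpl = (μ̂ − LSL) / (3σ̂) = (68.83 − 67.70) / (3 × 0.518) = 0.7272; Cpk = min(Cpu, Cpl) = 0.4505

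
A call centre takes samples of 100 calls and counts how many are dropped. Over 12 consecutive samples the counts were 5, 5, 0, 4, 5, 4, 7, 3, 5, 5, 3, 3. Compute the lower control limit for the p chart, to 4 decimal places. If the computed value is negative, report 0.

0.0000

p̄ = Σdᵢ / (k·n) = 49 / (12 × 100) = 0.04083
LCL = p̄ − 3·√(p̄(1−p̄)/n) = 0.04083 − 3 × 0.01979 = -0.01854 → 0 (negative, so LCL = 0)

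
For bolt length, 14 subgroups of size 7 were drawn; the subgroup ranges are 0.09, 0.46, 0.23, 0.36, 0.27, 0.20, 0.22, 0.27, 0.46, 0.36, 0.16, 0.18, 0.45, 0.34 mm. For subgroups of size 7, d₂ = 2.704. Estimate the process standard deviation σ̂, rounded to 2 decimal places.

R̄ = (0.09 + 0.46 + 0.23 + 0.36 + 0.27 + 0.20 + 0.22 + 0.27 + 0.46 + 0.36 + 0.16 + 0.18 + 0.45 + 0.34) / 14 = 0.2893
σ̂ = R̄ / d₂ = 0.2893 / 2.704 = 0.1070

0.11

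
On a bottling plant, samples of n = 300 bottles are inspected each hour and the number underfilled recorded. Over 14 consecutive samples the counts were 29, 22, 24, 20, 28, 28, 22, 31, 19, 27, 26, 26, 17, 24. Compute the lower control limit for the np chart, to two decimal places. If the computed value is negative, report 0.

p̄ = Σdᵢ / (k·n) = 343 / (14 × 300) = 0.08167
LCL = np̄ − 3·√(np̄(1−p̄)) = 24.5000 − 3 × 4.7433 = 10.2700

10.27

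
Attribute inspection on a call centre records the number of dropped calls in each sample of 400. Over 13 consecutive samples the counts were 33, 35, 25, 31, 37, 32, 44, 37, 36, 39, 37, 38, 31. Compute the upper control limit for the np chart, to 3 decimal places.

51.954

p̄ = Σdᵢ / (k·n) = 455 / (13 × 400) = 0.08750
UCL = np̄ + 3·√(np̄(1−p̄)) = 35.0000 + 3 × √(35.0000×0.91250) = 35.0000 + 3 × 5.6513 = 51.9540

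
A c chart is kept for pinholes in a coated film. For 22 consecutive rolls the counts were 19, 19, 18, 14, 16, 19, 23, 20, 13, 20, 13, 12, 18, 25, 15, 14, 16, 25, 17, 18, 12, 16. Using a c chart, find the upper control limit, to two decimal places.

c̄ = (19 + 19 + 18 + 14 + 16 + 19 + 23 + 20 + 13 + 20 + 13 + 12 + 18 + 25 + 15 + 14 + 16 + 25 + 17 + 18 + 12 + 16) / 22 = 382 / 22 = 17.3636
UCL = c̄ + 3√c̄ = 17.3636 + 3 × √17.3636 = 17.3636 + 3 × 4.1670 = 29.8645

29.86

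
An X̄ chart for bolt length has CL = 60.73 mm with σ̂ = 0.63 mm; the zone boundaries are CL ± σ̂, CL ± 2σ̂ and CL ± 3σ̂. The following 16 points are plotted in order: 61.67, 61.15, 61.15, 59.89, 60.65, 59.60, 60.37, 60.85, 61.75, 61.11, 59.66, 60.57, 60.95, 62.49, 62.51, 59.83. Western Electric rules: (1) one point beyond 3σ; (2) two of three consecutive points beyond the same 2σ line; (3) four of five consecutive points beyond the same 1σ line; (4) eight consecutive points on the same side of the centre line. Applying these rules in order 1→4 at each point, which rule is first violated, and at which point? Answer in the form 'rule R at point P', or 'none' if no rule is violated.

Zone of each point (C = within 1σ̂, B = 1σ̂–2σ̂, A = 2σ̂–3σ̂, * = beyond 3σ̂; sign = side of CL): 1:+B, 2:+C, 3:+C, 4:-B, 5:-C, 6:-B, 7:-C, 8:+C, 9:+B, 10:+C, 11:-B, 12:-C, 13:+C, 14:+A, 15:+A, 16:-B
Rule 2 (two of three consecutive points beyond the same 2σ limit) is satisfied at point 15.

rule 2 at point 15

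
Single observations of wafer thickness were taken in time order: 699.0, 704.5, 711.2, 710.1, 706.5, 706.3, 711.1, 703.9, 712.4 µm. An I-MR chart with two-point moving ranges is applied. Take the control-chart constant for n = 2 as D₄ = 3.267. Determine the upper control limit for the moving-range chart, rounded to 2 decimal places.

Moving ranges: 5.5, 6.7, 1.1, 3.6, 0.2, 4.8, 7.2, 8.5; M̄R̄ = 37.6000 / 8 = 4.7000
UCL_MR = D₄·M̄R̄ = 3.267 × 4.7000 = 15.3549

15.35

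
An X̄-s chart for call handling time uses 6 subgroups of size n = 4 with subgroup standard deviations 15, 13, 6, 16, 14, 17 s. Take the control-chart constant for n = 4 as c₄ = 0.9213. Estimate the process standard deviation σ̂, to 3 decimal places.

14.653

s̄ = (15 + 13 + 6 + 16 + 14 + 17) / 6 = 13.5000
σ̂ = s̄ / c₄ = 13.5000 / 0.9213 = 14.6532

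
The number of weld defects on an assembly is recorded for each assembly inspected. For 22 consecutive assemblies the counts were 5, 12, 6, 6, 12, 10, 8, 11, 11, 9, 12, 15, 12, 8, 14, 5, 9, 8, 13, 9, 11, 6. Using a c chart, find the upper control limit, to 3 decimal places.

18.949

c̄ = (5 + 12 + 6 + 6 + 12 + 10 + 8 + 11 + 11 + 9 + 12 + 15 + 12 + 8 + 14 + 5 + 9 + 8 + 13 + 9 + 11 + 6) / 22 = 212 / 22 = 9.6364
UCL = c̄ + 3√c̄ = 9.6364 + 3 × √9.6364 = 9.6364 + 3 × 3.1042 = 18.9491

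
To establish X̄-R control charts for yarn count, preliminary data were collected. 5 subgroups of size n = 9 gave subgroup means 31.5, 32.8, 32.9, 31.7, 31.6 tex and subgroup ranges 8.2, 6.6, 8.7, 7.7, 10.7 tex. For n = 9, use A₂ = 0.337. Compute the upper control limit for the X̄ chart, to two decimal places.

34.92

X̄̄ = (31.5 + 32.8 + 32.9 + 31.7 + 31.6) / 5 = 160.5000 / 5 = 32.1000
R̄ = (8.2 + 6.6 + 8.7 + 7.7 + 10.7) / 5 = 41.9000 / 5 = 8.3800
UCL = X̄̄ + A₂·R̄ = 32.1000 + 0.337 × 8.3800 = 34.9241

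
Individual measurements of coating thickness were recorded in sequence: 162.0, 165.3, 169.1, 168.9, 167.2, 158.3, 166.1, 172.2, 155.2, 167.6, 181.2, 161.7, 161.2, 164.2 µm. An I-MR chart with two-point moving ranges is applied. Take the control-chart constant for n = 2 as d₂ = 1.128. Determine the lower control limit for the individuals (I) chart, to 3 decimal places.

X̄ = (162.0 + 165.3 + 169.1 + 168.9 + 167.2 + 158.3 + 166.1 + 172.2 + 155.2 + 167.6 + 181.2 + 161.7 + 161.2 + 164.2) / 14 = 165.7286
Moving ranges: 3.3, 3.8, 0.2, 1.7, 8.9, 7.8, 6.1, 17.0, 12.4, 13.6, 19.5, 0.5, 3.0; M̄R̄ = 97.8000 / 13 = 7.5231
LCL = X̄ − 3·M̄R̄/d₂ = 165.7286 − 3 × 7.5231 / 1.128 = 145.7204

145.720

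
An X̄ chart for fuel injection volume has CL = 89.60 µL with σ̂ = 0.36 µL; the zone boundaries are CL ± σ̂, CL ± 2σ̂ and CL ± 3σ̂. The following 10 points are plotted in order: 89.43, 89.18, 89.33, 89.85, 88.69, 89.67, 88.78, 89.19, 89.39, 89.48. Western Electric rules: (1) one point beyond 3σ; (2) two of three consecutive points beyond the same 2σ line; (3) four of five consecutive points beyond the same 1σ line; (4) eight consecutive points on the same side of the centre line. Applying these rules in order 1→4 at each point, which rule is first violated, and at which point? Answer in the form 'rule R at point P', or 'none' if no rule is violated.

Zone of each point (C = within 1σ̂, B = 1σ̂–2σ̂, A = 2σ̂–3σ̂, * = beyond 3σ̂; sign = side of CL): 1:-C, 2:-B, 3:-C, 4:+C, 5:-A, 6:+C, 7:-A, 8:-B, 9:-C, 10:-C
Rule 2 (two of three consecutive points beyond the same 2σ limit) is satisfied at point 7.

rule 2 at point 7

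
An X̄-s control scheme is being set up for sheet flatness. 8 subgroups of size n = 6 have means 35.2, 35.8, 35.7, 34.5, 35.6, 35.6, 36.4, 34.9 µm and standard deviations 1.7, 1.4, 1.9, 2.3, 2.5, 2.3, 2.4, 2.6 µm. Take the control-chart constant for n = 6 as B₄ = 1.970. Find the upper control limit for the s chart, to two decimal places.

s̄ = (1.7 + 1.4 + 1.9 + 2.3 + 2.5 + 2.3 + 2.4 + 2.6) / 8 = 2.1375
UCL_s = B₄·s̄ = 1.970 × 2.1375 = 4.2109

4.21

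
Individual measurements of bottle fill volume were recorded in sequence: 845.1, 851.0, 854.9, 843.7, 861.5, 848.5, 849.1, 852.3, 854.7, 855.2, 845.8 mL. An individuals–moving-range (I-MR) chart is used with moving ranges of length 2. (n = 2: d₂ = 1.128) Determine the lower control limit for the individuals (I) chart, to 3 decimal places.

X̄ = (845.1 + 851.0 + 854.9 + 843.7 + 861.5 + 848.5 + 849.1 + 852.3 + 854.7 + 855.2 + 845.8) / 11 = 851.0727
Moving ranges: 5.9, 3.9, 11.2, 17.8, 13.0, 0.6, 3.2, 2.4, 0.5, 9.4; M̄R̄ = 67.9000 / 10 = 6.7900
LCL = X̄ − 3·M̄R̄/d₂ = 851.0727 − 3 × 6.7900 / 1.128 = 833.0142

833.014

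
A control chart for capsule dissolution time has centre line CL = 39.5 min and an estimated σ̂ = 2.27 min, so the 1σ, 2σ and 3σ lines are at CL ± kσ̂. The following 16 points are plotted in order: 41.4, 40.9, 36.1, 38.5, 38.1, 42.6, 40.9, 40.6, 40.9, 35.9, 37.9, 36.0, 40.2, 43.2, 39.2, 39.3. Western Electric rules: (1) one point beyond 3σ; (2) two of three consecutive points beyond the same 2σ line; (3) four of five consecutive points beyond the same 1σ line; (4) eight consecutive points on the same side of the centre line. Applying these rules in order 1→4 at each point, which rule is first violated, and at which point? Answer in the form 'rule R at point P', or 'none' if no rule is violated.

Zone of each point (C = within 1σ̂, B = 1σ̂–2σ̂, A = 2σ̂–3σ̂, * = beyond 3σ̂; sign = side of CL): 1:+C, 2:+C, 3:-B, 4:-C, 5:-C, 6:+B, 7:+C, 8:+C, 9:+C, 10:-B, 11:-C, 12:-B, 13:+C, 14:+B, 15:-C, 16:-C
No rule fires across all 16 points.

none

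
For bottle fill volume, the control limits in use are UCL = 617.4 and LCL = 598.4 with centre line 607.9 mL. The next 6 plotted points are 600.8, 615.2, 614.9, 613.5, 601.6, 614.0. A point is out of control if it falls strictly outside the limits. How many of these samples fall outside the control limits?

0

All 6 points lie within [598.4, 617.4].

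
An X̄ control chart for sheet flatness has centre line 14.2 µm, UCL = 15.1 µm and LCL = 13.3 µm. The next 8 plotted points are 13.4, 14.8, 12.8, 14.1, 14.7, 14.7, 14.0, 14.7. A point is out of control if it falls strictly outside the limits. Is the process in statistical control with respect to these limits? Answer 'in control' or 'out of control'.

out of control

Compare each point to [13.3, 15.1]: sample 3 = 12.8 < LCL.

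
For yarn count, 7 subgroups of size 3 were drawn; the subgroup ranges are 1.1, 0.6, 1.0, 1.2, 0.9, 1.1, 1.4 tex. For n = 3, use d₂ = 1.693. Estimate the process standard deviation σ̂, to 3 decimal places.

0.616

R̄ = (1.1 + 0.6 + 1.0 + 1.2 + 0.9 + 1.1 + 1.4) / 7 = 1.0429
σ̂ = R̄ / d₂ = 1.0429 / 1.693 = 0.6160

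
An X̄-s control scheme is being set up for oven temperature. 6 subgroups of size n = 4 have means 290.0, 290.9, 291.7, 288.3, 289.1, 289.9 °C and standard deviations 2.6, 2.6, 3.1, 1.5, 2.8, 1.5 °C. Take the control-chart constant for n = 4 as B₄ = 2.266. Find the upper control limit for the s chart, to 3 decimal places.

s̄ = (2.6 + 2.6 + 3.1 + 1.5 + 2.8 + 1.5) / 6 = 2.3500
UCL_s = B₄·s̄ = 2.266 × 2.3500 = 5.3251

5.325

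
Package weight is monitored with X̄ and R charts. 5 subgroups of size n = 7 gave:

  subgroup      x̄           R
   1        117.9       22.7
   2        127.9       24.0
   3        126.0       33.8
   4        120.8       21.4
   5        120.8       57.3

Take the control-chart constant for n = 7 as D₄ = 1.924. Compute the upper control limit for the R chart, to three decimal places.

R̄ = (22.7 + 24.0 + 33.8 + 21.4 + 57.3) / 5 = 159.2000 / 5 = 31.8400
UCL_R = D₄·R̄ = 1.924 × 31.8400 = 61.2602

61.260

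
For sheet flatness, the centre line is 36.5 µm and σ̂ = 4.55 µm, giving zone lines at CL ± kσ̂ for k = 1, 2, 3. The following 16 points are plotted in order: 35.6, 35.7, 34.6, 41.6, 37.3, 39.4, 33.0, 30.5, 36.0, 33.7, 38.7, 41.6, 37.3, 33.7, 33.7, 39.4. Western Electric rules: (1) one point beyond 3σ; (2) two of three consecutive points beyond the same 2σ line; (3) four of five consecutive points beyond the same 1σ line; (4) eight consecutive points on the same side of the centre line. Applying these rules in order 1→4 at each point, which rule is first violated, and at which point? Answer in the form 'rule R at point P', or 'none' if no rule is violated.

Zone of each point (C = within 1σ̂, B = 1σ̂–2σ̂, A = 2σ̂–3σ̂, * = beyond 3σ̂; sign = side of CL): 1:-C, 2:-C, 3:-C, 4:+B, 5:+C, 6:+C, 7:-C, 8:-B, 9:-C, 10:-C, 11:+C, 12:+B, 13:+C, 14:-C, 15:-C, 16:+C
No rule fires across all 16 points.

none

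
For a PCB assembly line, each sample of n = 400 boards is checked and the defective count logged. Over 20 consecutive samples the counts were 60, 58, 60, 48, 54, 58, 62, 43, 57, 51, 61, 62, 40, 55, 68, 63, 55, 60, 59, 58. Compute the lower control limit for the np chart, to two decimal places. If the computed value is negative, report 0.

p̄ = Σdᵢ / (k·n) = 1132 / (20 × 400) = 0.14150
LCL = np̄ − 3·√(np̄(1−p̄)) = 56.6000 − 3 × 6.9707 = 35.6878

35.69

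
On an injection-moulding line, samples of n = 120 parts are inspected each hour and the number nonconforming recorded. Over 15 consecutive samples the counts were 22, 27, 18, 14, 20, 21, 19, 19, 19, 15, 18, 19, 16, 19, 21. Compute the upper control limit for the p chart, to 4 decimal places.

p̄ = Σdᵢ / (k·n) = 287 / (15 × 120) = 0.15944
UCL = p̄ + 3·√(p̄(1−p̄)/n) = 0.15944 + 3 × √(0.15944×0.84056/120) = 0.15944 + 3 × 0.03342 = 0.25970

0.2597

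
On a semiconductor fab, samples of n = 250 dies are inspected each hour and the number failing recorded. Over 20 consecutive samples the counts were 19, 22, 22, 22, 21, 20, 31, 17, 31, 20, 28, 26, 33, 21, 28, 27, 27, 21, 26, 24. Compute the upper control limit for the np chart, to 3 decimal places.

38.351

p̄ = Σdᵢ / (k·n) = 486 / (20 × 250) = 0.09720
UCL = np̄ + 3·√(np̄(1−p̄)) = 24.3000 + 3 × √(24.3000×0.90280) = 24.3000 + 3 × 4.6838 = 38.3514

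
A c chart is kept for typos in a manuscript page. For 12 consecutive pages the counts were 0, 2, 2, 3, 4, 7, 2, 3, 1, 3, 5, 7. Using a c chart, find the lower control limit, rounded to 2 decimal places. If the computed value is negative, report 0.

0.00

c̄ = (0 + 2 + 2 + 3 + 4 + 7 + 2 + 3 + 1 + 3 + 5 + 7) / 12 = 39 / 12 = 3.2500
LCL = c̄ − 3√c̄ = 3.2500 − 3 × 1.8028 = -2.1583 → 0 (cannot be negative)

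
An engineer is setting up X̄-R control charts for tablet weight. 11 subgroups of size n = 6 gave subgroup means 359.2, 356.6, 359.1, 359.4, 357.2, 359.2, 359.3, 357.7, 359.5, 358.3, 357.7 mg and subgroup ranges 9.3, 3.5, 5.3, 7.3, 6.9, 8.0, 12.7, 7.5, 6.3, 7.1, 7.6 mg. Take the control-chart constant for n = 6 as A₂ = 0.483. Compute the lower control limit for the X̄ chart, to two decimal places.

X̄̄ = (359.2 + 356.6 + 359.1 + 359.4 + 357.2 + 359.2 + 359.3 + 357.7 + 359.5 + 358.3 + 357.7) / 11 = 3943.2000 / 11 = 358.4727
R̄ = (9.3 + 3.5 + 5.3 + 7.3 + 6.9 + 8.0 + 12.7 + 7.5 + 6.3 + 7.1 + 7.6) / 11 = 81.5000 / 11 = 7.4091
LCL = X̄̄ − A₂·R̄ = 358.4727 − 0.483 × 7.4091 = 354.8941

354.89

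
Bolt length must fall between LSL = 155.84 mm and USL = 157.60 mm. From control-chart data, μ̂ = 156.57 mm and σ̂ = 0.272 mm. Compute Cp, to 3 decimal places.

Cp = (USL − LSL) / (6σ̂) = (157.60 − 155.84) / (6 × 0.272) = 1.7600 / 1.6320 = 1.0784

1.078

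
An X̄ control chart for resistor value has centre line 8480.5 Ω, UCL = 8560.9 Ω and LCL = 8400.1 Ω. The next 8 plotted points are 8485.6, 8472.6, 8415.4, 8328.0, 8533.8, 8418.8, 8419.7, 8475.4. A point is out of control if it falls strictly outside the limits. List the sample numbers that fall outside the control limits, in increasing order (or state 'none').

Compare each point to [8400.1, 8560.9]: sample 4 = 8328.0 < LCL.

4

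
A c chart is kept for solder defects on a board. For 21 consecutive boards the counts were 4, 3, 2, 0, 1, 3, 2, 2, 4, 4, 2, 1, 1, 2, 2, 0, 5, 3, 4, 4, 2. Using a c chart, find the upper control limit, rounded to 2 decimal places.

7.10

c̄ = (4 + 3 + 2 + 0 + 1 + 3 + 2 + 2 + 4 + 4 + 2 + 1 + 1 + 2 + 2 + 0 + 5 + 3 + 4 + 4 + 2) / 21 = 51 / 21 = 2.4286
UCL = c̄ + 3√c̄ = 2.4286 + 3 × √2.4286 = 2.4286 + 3 × 1.5584 = 7.1037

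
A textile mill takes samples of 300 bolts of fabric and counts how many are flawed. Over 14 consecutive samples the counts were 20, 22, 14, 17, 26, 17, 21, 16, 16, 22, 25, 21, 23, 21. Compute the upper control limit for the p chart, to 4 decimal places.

0.1102

p̄ = Σdᵢ / (k·n) = 281 / (14 × 300) = 0.06690
UCL = p̄ + 3·√(p̄(1−p̄)/n) = 0.06690 + 3 × √(0.06690×0.93310/300) = 0.06690 + 3 × 0.01443 = 0.11018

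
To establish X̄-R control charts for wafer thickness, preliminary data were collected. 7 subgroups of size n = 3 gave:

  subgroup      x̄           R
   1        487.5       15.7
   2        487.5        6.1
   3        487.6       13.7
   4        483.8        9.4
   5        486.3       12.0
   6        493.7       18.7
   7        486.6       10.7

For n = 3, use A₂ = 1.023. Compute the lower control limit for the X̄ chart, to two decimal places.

474.96

X̄̄ = (487.5 + 487.5 + 487.6 + 483.8 + 486.3 + 493.7 + 486.6) / 7 = 3413.0000 / 7 = 487.5714
R̄ = (15.7 + 6.1 + 13.7 + 9.4 + 12.0 + 18.7 + 10.7) / 7 = 86.3000 / 7 = 12.3286
LCL = X̄̄ − A₂·R̄ = 487.5714 − 1.023 × 12.3286 = 474.9593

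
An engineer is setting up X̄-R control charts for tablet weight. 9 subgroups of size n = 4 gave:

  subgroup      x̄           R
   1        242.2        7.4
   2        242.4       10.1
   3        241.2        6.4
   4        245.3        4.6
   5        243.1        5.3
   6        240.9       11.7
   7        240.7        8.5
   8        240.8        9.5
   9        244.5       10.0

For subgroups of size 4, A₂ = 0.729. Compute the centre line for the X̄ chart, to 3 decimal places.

242.344

X̄̄ = (242.2 + 242.4 + 241.2 + 245.3 + 243.1 + 240.9 + 240.7 + 240.8 + 244.5) / 9 = 2181.1000 / 9 = 242.3444
CL = X̄̄ = 242.3444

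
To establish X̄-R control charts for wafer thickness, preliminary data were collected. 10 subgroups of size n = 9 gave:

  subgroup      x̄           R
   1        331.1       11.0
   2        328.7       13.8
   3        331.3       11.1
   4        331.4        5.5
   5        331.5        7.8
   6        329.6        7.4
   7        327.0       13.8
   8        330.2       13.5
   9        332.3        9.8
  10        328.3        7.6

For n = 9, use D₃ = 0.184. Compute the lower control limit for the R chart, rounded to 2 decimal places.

R̄ = (11.0 + 13.8 + 11.1 + 5.5 + 7.8 + 7.4 + 13.8 + 13.5 + 9.8 + 7.6) / 10 = 101.3000 / 10 = 10.1300
LCL_R = D₃·R̄ = 0.184 × 10.1300 = 1.8639

1.86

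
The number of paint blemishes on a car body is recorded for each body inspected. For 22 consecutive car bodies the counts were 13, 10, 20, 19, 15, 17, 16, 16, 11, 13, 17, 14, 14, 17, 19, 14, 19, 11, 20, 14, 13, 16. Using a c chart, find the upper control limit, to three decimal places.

27.123

c̄ = (13 + 10 + 20 + 19 + 15 + 17 + 16 + 16 + 11 + 13 + 17 + 14 + 14 + 17 + 19 + 14 + 19 + 11 + 20 + 14 + 13 + 16) / 22 = 338 / 22 = 15.3636
UCL = c̄ + 3√c̄ = 15.3636 + 3 × √15.3636 = 15.3636 + 3 × 3.9196 = 27.1226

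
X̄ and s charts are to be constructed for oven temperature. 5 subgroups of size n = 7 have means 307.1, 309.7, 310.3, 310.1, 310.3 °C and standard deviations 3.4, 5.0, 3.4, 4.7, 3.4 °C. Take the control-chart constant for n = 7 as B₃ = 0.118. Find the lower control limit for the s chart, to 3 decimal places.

0.470

s̄ = (3.4 + 5.0 + 3.4 + 4.7 + 3.4) / 5 = 3.9800
LCL_s = B₃·s̄ = 0.118 × 3.9800 = 0.4696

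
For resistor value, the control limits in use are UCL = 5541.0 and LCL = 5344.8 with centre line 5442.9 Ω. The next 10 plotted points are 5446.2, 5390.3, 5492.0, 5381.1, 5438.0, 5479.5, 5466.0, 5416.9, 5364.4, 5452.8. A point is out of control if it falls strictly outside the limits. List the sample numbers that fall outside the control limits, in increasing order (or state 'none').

All 10 points lie within [5344.8, 5541.0].

none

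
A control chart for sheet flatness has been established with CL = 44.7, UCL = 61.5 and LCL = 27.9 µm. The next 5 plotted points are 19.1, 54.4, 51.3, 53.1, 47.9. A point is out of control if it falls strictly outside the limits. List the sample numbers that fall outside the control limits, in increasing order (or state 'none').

1

Compare each point to [27.9, 61.5]: sample 1 = 19.1 < LCL.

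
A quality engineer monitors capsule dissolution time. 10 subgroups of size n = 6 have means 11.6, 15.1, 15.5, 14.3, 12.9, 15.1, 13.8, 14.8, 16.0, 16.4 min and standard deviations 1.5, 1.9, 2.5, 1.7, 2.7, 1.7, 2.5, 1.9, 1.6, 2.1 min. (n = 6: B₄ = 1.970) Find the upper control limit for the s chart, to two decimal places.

3.96

s̄ = (1.5 + 1.9 + 2.5 + 1.7 + 2.7 + 1.7 + 2.5 + 1.9 + 1.6 + 2.1) / 10 = 2.0100
UCL_s = B₄·s̄ = 1.970 × 2.0100 = 3.9597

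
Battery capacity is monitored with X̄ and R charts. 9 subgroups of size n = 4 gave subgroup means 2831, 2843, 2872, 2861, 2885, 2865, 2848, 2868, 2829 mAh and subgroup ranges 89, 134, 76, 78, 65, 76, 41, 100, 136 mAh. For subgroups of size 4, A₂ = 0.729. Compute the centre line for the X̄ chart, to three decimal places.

2855.778

X̄̄ = (2831 + 2843 + 2872 + 2861 + 2885 + 2865 + 2848 + 2868 + 2829) / 9 = 25702.0000 / 9 = 2855.7778
CL = X̄̄ = 2855.7778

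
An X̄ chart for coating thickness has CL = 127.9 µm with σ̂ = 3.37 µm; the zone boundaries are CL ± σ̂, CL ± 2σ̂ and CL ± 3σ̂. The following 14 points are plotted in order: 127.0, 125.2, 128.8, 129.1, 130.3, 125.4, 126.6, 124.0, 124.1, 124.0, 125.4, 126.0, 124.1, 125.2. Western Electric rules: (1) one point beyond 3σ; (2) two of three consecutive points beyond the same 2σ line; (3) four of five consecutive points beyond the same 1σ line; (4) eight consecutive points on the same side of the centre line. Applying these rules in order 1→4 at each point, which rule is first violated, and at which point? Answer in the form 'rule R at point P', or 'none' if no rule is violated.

rule 4 at point 13

Zone of each point (C = within 1σ̂, B = 1σ̂–2σ̂, A = 2σ̂–3σ̂, * = beyond 3σ̂; sign = side of CL): 1:-C, 2:-C, 3:+C, 4:+C, 5:+C, 6:-C, 7:-C, 8:-B, 9:-B, 10:-B, 11:-C, 12:-C, 13:-B, 14:-C
Rule 4 (eight consecutive points on the same side of the centre line) is satisfied at point 13.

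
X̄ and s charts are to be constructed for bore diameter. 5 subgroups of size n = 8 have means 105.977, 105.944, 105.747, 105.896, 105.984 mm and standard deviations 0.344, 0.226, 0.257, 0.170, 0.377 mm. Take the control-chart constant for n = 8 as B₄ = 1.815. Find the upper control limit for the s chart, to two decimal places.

s̄ = (0.344 + 0.226 + 0.257 + 0.170 + 0.377) / 5 = 0.2748
UCL_s = B₄·s̄ = 1.815 × 0.2748 = 0.4988

0.50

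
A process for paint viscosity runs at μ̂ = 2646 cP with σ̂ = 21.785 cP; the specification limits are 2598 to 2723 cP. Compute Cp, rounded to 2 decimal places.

0.96

Cp = (USL − LSL) / (6σ̂) = (2723 − 2598) / (6 × 21.785) = 125.0000 / 130.7100 = 0.9563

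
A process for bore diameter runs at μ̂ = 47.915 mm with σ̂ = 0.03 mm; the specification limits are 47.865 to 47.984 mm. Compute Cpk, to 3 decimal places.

Cpu = (USL − μ̂) / (3σ̂) = (47.984 − 47.915) / (3 × 0.03) = 0.7667; Cpl = (μ̂ − LSL) / (3σ̂) = (47.915 − 47.865) / (3 × 0.03) = 0.5556; Cpk = min(Cpu, Cpl) = 0.5556

0.556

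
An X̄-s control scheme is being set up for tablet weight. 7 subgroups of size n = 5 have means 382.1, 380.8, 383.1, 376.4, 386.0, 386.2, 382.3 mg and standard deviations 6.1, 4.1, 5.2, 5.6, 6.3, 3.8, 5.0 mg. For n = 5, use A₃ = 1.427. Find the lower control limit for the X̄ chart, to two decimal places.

X̄̄ = (382.1 + 380.8 + 383.1 + 376.4 + 386.0 + 386.2 + 382.3) / 7 = 382.4143
s̄ = (6.1 + 4.1 + 5.2 + 5.6 + 6.3 + 3.8 + 5.0) / 7 = 5.1571
LCL = X̄̄ − A₃·s̄ = 382.4143 − 1.427 × 5.1571 = 375.0550

375.06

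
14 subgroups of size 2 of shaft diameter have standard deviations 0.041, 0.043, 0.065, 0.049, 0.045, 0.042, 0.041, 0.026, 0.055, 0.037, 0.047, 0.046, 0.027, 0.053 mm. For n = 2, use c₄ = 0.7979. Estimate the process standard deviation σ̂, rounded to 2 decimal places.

0.06

s̄ = (0.041 + 0.043 + 0.065 + 0.049 + 0.045 + 0.042 + 0.041 + 0.026 + 0.055 + 0.037 + 0.047 + 0.046 + 0.027 + 0.053) / 14 = 0.0441
σ̂ = s̄ / c₄ = 0.0441 / 0.7979 = 0.0552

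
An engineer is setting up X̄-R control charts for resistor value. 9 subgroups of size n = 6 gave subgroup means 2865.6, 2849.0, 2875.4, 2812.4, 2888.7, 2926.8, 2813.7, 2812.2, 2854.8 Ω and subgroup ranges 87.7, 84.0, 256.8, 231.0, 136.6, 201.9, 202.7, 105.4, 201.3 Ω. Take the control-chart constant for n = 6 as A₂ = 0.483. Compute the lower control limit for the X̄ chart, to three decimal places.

X̄̄ = (2865.6 + 2849.0 + 2875.4 + 2812.4 + 2888.7 + 2926.8 + 2813.7 + 2812.2 + 2854.8) / 9 = 25698.6000 / 9 = 2855.4000
R̄ = (87.7 + 84.0 + 256.8 + 231.0 + 136.6 + 201.9 + 202.7 + 105.4 + 201.3) / 9 = 1507.4000 / 9 = 167.4889
LCL = X̄̄ − A₂·R̄ = 2855.4000 − 0.483 × 167.4889 = 2774.5029

2774.503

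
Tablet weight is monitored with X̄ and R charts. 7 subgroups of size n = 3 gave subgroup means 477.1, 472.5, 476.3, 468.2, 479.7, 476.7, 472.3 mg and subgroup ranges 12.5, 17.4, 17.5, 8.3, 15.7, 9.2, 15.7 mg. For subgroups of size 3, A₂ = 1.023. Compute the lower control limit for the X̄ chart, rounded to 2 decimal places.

X̄̄ = (477.1 + 472.5 + 476.3 + 468.2 + 479.7 + 476.7 + 472.3) / 7 = 3322.8000 / 7 = 474.6857
R̄ = (12.5 + 17.4 + 17.5 + 8.3 + 15.7 + 9.2 + 15.7) / 7 = 96.3000 / 7 = 13.7571
LCL = X̄̄ − A₂·R̄ = 474.6857 − 1.023 × 13.7571 = 460.6122

460.61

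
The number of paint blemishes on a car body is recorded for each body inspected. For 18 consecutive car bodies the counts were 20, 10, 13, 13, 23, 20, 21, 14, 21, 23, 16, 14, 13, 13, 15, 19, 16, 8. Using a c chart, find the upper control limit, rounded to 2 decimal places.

c̄ = (20 + 10 + 13 + 13 + 23 + 20 + 21 + 14 + 21 + 23 + 16 + 14 + 13 + 13 + 15 + 19 + 16 + 8) / 18 = 292 / 18 = 16.2222
UCL = c̄ + 3√c̄ = 16.2222 + 3 × √16.2222 = 16.2222 + 3 × 4.0277 = 28.3053

28.31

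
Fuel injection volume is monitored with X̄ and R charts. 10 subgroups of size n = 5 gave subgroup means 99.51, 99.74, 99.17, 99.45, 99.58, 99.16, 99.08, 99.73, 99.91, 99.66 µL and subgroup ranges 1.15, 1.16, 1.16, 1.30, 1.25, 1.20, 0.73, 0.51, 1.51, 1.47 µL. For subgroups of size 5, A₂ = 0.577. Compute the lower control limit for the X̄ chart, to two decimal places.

X̄̄ = (99.51 + 99.74 + 99.17 + 99.45 + 99.58 + 99.16 + 99.08 + 99.73 + 99.91 + 99.66) / 10 = 994.9900 / 10 = 99.4990
R̄ = (1.15 + 1.16 + 1.16 + 1.30 + 1.25 + 1.20 + 0.73 + 0.51 + 1.51 + 1.47) / 10 = 11.4400 / 10 = 1.1440
LCL = X̄̄ − A₂·R̄ = 99.4990 − 0.577 × 1.1440 = 98.8389

98.84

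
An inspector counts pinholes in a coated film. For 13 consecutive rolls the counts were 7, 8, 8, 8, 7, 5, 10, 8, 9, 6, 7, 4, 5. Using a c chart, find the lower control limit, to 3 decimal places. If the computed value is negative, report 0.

0.000

c̄ = (7 + 8 + 8 + 8 + 7 + 5 + 10 + 8 + 9 + 6 + 7 + 4 + 5) / 13 = 92 / 13 = 7.0769
LCL = c̄ − 3√c̄ = 7.0769 − 3 × 2.6602 = -0.9038 → 0 (cannot be negative)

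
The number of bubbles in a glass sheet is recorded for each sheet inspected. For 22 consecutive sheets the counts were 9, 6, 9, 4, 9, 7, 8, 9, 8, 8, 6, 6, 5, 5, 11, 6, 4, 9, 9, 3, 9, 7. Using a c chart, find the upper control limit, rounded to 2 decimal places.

15.15

c̄ = (9 + 6 + 9 + 4 + 9 + 7 + 8 + 9 + 8 + 8 + 6 + 6 + 5 + 5 + 11 + 6 + 4 + 9 + 9 + 3 + 9 + 7) / 22 = 157 / 22 = 7.1364
UCL = c̄ + 3√c̄ = 7.1364 + 3 × √7.1364 = 7.1364 + 3 × 2.6714 = 15.1506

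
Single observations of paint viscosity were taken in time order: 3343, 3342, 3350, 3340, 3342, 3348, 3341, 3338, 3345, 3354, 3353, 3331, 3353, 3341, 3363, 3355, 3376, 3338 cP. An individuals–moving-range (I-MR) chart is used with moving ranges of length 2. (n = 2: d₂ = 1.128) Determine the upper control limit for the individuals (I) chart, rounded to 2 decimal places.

X̄ = (3343 + 3342 + 3350 + 3340 + 3342 + 3348 + 3341 + 3338 + 3345 + 3354 + 3353 + 3331 + 3353 + 3341 + 3363 + 3355 + 3376 + 3338) / 18 = 3347.3889
Moving ranges: 1, 8, 10, 2, 6, 7, 3, 7, 9, 1, 22, 22, 12, 22, 8, 21, 38; M̄R̄ = 199.0000 / 17 = 11.7059
UCL = X̄ + 3·M̄R̄/d₂ = 3347.3889 + 3 × 11.7059 / 1.128 = 3378.5216

3378.52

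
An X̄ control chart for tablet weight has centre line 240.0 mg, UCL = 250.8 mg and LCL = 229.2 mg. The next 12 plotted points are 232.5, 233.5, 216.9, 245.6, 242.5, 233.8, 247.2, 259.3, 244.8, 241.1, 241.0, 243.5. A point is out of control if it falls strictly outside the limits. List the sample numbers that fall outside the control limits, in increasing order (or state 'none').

3, 8

Compare each point to [229.2, 250.8]: sample 3 = 216.9 < LCL; sample 8 = 259.3 > UCL.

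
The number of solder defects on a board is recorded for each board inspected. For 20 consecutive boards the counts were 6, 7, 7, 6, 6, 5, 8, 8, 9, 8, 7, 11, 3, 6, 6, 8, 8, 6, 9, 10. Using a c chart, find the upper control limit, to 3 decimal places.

15.250

c̄ = (6 + 7 + 7 + 6 + 6 + 5 + 8 + 8 + 9 + 8 + 7 + 11 + 3 + 6 + 6 + 8 + 8 + 6 + 9 + 10) / 20 = 144 / 20 = 7.2000
UCL = c̄ + 3√c̄ = 7.2000 + 3 × √7.2000 = 7.2000 + 3 × 2.6833 = 15.2498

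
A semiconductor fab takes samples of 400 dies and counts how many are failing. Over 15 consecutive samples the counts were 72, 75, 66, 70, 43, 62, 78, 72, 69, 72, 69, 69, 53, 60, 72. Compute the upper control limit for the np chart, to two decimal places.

89.18

p̄ = Σdᵢ / (k·n) = 1002 / (15 × 400) = 0.16700
UCL = np̄ + 3·√(np̄(1−p̄)) = 66.8000 + 3 × √(66.8000×0.83300) = 66.8000 + 3 × 7.4595 = 89.1786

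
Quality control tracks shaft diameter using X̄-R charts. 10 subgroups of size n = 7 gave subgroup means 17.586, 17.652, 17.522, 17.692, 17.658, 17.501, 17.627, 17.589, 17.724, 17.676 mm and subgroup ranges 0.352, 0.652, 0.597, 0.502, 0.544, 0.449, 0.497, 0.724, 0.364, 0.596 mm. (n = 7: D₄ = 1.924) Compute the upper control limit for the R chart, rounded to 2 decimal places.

R̄ = (0.352 + 0.652 + 0.597 + 0.502 + 0.544 + 0.449 + 0.497 + 0.724 + 0.364 + 0.596) / 10 = 5.2770 / 10 = 0.5277
UCL_R = D₄·R̄ = 1.924 × 0.5277 = 1.0153

1.02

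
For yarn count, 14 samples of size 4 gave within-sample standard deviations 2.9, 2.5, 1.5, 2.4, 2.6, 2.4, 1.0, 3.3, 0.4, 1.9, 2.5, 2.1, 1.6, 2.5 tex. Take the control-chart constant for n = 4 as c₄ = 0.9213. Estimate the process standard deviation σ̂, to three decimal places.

s̄ = (2.9 + 2.5 + 1.5 + 2.4 + 2.6 + 2.4 + 1.0 + 3.3 + 0.4 + 1.9 + 2.5 + 2.1 + 1.6 + 2.5) / 14 = 2.1143
σ̂ = s̄ / c₄ = 2.1143 / 0.9213 = 2.2949

2.295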